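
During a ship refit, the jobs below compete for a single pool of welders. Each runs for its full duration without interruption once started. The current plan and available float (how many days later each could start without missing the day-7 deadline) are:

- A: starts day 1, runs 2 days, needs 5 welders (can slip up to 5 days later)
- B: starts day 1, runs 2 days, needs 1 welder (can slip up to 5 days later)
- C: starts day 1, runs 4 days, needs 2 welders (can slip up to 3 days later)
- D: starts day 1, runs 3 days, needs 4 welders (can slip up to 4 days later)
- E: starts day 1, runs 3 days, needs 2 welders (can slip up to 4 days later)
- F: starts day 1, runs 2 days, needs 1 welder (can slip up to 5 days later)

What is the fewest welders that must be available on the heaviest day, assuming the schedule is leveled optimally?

7

Early-start (A@1, B@1, C@1, D@1, E@1, F@1) gives peak 15: d1:15  d2:15  d3:8  d4:2  d5:0  d6:0  d7:0.
Shift B→3, D→3, E→5, F→5.
Schedule A@1, B@3, C@1, D@3, E@5, F@5: d1:7  d2:7  d3:7  d4:7  d5:7  d6:3  d7:2 — peak 7.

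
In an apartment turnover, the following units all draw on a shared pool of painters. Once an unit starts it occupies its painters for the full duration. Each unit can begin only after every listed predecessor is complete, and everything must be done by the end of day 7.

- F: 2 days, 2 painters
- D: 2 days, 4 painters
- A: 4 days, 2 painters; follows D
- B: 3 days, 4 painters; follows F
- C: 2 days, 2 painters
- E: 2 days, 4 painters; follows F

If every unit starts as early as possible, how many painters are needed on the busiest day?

10

Early-start schedule: F@1, D@1, A@3, B@3, C@1, E@3.
Load per day: day 1: 8, day 2: 8, day 3: 10, day 4: 10, day 5: 6, day 6: 2, day 7: 0.
Peak is 10.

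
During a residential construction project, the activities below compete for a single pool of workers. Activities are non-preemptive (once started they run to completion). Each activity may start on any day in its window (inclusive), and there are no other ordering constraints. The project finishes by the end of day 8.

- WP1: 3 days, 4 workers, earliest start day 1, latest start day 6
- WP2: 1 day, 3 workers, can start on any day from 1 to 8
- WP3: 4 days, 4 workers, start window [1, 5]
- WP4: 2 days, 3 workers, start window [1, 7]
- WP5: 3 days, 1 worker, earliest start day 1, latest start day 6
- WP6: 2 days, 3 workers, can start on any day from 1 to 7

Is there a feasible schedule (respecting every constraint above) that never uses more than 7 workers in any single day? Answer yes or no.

yes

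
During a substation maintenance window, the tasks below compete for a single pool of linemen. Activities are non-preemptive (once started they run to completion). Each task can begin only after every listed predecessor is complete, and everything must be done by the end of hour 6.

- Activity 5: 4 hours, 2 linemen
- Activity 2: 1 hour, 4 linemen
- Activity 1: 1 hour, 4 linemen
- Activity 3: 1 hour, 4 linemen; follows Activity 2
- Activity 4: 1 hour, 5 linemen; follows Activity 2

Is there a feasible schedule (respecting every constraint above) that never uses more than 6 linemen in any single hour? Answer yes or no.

yes

Schedule Activity 5@1, Activity 2@1, Activity 1@2, Activity 3@3, Activity 4@5: h1:6  h2:6  h3:6  h4:2  h5:5  h6:0 — peak 6 ≤ 6.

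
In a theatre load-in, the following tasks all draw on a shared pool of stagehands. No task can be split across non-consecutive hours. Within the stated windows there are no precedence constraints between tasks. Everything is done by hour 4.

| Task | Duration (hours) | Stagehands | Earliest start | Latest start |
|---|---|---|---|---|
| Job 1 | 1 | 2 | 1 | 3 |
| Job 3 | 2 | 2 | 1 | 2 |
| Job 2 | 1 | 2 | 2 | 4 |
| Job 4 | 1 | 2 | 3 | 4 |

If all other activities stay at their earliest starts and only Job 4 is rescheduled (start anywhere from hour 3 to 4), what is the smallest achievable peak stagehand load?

4

Job 4@3: h1:4  h2:4  h3:2  h4:0 → peak 4
Job 4@4: h1:4  h2:4  h3:0  h4:2 → peak 4
Best is Job 4@3, peak 4.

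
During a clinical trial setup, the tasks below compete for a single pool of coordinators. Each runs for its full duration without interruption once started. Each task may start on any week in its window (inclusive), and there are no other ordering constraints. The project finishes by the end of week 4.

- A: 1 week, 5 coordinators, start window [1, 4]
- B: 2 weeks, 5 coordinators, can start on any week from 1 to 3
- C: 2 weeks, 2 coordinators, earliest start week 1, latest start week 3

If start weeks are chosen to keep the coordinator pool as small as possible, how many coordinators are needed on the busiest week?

7

Early-start (A@1, B@1, C@1) gives peak 12: w1:12  w2:7  w3:0  w4:0.
Shift B→2.
Schedule A@1, B@2, C@1: w1:7  w2:7  w3:5  w4:0 — peak 7.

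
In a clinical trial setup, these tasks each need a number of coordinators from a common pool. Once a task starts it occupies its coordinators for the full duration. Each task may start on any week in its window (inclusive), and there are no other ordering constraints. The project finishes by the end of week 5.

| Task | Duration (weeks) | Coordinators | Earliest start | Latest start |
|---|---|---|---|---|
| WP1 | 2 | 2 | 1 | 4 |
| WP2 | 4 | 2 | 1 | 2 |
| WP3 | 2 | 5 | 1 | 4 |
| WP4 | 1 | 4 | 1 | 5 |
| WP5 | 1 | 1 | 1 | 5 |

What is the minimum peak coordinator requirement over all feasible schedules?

7

Early-start (WP1@1, WP2@1, WP3@1, WP4@1, WP5@1) gives peak 14: w1:14  w2:9  w3:2  w4:2  w5:0.
Shift WP3→3, WP4→5.
Schedule WP1@1, WP2@1, WP3@3, WP4@5, WP5@1: w1:5  w2:4  w3:7  w4:7  w5:4 — peak 7.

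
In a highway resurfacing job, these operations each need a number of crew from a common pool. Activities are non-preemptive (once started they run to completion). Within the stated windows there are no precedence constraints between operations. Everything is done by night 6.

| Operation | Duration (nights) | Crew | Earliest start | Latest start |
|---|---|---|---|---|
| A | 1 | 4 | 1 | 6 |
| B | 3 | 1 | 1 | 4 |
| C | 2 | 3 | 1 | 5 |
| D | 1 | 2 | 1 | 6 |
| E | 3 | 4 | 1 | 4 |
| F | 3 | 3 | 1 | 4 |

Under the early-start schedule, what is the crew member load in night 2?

At early start, night 2 has: B, C, E, F.
Demand: 1 + 3 + 4 + 3 = 11.

11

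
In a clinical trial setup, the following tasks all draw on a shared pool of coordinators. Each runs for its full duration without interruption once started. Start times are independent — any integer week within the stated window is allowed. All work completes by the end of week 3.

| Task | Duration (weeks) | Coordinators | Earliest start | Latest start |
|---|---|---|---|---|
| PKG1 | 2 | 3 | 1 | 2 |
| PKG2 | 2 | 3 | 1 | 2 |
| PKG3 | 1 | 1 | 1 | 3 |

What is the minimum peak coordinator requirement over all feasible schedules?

Early-start (PKG1@1, PKG2@1, PKG3@1) gives peak 7: w1:7  w2:6  w3:0.
Shift PKG3→3.
Schedule PKG1@1, PKG2@1, PKG3@3: w1:6  w2:6  w3:1 — peak 6.
No arrangement of the 12 feasible schedules does better.

6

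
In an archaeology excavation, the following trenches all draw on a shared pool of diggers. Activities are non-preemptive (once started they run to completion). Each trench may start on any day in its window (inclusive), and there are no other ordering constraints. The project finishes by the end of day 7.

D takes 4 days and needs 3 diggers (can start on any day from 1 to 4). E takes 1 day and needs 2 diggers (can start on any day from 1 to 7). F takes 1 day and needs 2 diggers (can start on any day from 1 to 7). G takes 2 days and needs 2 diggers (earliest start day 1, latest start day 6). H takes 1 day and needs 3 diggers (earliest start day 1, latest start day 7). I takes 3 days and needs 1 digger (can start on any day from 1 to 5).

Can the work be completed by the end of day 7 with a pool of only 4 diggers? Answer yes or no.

Schedule D@1, E@5, F@6, G@5, H@7, I@1: d1:4  d2:4  d3:4  d4:3  d5:4  d6:4  d7:3 — peak 4 ≤ 4.

yes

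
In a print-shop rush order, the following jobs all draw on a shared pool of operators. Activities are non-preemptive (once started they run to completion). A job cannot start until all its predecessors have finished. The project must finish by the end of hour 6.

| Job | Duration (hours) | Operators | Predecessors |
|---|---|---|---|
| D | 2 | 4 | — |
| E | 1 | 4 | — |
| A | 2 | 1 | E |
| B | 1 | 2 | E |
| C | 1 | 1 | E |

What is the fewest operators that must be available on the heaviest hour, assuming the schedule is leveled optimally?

4

Early-start (D@1, E@1, A@2, B@2, C@2) gives peak 8: h1:8  h2:8  h3:1  h4:0  h5:0  h6:0.
Shift E→3, A→4, B→4, C→4.
Schedule D@1, E@3, A@4, B@4, C@4: h1:4  h2:4  h3:4  h4:4  h5:1  h6:0 — peak 4.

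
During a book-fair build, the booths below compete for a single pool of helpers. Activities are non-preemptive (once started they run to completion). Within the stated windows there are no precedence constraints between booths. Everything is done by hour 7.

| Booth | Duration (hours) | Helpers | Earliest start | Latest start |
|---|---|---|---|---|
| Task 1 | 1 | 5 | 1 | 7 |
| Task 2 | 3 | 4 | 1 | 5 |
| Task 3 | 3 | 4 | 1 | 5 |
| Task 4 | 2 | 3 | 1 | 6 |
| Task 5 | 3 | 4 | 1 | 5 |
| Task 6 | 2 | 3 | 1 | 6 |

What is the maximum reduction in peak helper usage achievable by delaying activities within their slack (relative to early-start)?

Early-start peak: h1:23  h2:18  h3:12  h4:0  h5:0  h6:0  h7:0 ⇒ 23.
Leveled (Task 1@1, Task 2@2, Task 3@3, Task 4@1, Task 5@5, Task 6@6): h1:8  h2:7  h3:8  h4:8  h5:8  h6:7  h7:7 ⇒ 8.
Reduction 23 − 8 = 15.

15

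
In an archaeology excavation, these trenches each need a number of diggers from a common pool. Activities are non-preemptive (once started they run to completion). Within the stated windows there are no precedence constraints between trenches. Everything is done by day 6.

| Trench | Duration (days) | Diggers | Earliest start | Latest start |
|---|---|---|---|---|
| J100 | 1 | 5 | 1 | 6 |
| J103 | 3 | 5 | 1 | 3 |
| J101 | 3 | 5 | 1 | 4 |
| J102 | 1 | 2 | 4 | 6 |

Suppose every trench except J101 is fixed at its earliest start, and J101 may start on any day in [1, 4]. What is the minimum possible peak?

10

J101@1: d1:15  d2:10  d3:10  d4:2  d5:0  d6:0 → peak 15
J101@2: d1:10  d2:10  d3:10  d4:7  d5:0  d6:0 → peak 10
J101@3: d1:10  d2:5  d3:10  d4:7  d5:5  d6:0 → peak 10
J101@4: d1:10  d2:5  d3:5  d4:7  d5:5  d6:5 → peak 10
Best is J101@2, peak 10.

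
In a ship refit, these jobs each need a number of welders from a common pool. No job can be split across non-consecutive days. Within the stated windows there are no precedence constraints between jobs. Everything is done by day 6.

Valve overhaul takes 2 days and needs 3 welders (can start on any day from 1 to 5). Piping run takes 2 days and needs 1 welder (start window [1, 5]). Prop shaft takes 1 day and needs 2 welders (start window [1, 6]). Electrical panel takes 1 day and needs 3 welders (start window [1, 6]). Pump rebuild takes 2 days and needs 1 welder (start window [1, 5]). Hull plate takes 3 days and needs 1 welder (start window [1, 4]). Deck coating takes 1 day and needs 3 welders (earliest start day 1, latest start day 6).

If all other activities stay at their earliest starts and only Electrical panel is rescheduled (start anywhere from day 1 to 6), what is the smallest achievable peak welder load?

11

Electrical panel@1: d1:14  d2:6  d3:1  d4:0  d5:0  d6:0 → peak 14
Electrical panel@2: d1:11  d2:9  d3:1  d4:0  d5:0  d6:0 → peak 11
Electrical panel@3: d1:11  d2:6  d3:4  d4:0  d5:0  d6:0 → peak 11
Electrical panel@4: d1:11  d2:6  d3:1  d4:3  d5:0  d6:0 → peak 11
Electrical panel@5: d1:11  d2:6  d3:1  d4:0  d5:3  d6:0 → peak 11
Electrical panel@6: d1:11  d2:6  d3:1  d4:0  d5:0  d6:3 → peak 11
Best is Electrical panel@2, peak 11.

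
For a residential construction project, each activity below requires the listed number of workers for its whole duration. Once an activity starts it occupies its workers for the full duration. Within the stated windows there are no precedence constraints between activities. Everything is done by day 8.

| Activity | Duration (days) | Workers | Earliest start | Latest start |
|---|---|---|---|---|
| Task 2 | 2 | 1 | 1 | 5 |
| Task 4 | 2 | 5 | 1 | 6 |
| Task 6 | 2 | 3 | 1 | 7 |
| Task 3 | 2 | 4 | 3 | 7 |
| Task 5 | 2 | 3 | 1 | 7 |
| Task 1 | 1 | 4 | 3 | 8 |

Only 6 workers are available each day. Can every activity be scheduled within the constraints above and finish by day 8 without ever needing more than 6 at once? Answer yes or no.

yes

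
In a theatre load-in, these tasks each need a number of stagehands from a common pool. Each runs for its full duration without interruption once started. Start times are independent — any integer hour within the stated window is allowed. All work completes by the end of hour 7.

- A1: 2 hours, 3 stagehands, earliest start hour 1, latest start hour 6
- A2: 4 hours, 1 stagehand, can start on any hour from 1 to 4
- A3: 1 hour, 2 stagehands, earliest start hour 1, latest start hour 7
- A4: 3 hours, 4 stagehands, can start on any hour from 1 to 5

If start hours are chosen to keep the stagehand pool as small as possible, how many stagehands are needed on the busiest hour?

4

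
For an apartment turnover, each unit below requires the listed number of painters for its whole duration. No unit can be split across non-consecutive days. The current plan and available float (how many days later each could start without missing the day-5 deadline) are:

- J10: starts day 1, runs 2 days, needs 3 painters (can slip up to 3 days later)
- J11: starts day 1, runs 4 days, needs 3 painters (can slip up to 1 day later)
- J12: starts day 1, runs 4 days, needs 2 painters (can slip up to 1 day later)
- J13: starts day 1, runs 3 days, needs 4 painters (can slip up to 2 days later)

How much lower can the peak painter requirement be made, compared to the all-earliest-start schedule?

Early-start peak: d1:12  d2:12  d3:9  d4:5  d5:0 ⇒ 12.
Leveled (J10@1, J11@1, J12@1, J13@3): d1:8  d2:8  d3:9  d4:9  d5:4 ⇒ 9.
Reduction 12 − 9 = 3.

3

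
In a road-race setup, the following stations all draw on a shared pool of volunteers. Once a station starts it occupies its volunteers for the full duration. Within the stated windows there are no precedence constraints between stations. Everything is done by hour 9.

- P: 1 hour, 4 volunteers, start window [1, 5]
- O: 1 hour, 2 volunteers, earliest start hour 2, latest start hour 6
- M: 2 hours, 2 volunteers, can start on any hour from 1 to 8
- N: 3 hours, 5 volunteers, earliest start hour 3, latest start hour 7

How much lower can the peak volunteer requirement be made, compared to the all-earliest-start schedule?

Early-start peak: h1:6  h2:4  h3:5  h4:5  h5:5  h6:0  h7:0  h8:0  h9:0 ⇒ 6.
Leveled (P@1, O@2, M@2, N@4): h1:4  h2:4  h3:2  h4:5  h5:5  h6:5  h7:0  h8:0  h9:0 ⇒ 5.
Reduction 6 − 5 = 1.

1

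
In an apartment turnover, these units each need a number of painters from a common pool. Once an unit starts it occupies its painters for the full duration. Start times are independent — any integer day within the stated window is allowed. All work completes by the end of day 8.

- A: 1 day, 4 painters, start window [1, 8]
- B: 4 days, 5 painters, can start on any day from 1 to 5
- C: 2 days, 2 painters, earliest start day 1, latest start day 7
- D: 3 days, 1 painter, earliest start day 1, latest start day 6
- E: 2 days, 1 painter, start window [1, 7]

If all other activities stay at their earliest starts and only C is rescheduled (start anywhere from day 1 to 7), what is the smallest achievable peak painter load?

C@1: d1:13  d2:9  d3:6  d4:5  d5:0  d6:0  d7:0  d8:0 → peak 13
C@2: d1:11  d2:9  d3:8  d4:5  d5:0  d6:0  d7:0  d8:0 → peak 11
C@3: d1:11  d2:7  d3:8  d4:7  d5:0  d6:0  d7:0  d8:0 → peak 11
C@4: d1:11  d2:7  d3:6  d4:7  d5:2  d6:0  d7:0  d8:0 → peak 11
C@5: d1:11  d2:7  d3:6  d4:5  d5:2  d6:2  d7:0  d8:0 → peak 11
C@6: d1:11  d2:7  d3:6  d4:5  d5:0  d6:2  d7:2  d8:0 → peak 11
C@7: d1:11  d2:7  d3:6  d4:5  d5:0  d6:0  d7:2  d8:2 → peak 11
Best is C@2, peak 11.

11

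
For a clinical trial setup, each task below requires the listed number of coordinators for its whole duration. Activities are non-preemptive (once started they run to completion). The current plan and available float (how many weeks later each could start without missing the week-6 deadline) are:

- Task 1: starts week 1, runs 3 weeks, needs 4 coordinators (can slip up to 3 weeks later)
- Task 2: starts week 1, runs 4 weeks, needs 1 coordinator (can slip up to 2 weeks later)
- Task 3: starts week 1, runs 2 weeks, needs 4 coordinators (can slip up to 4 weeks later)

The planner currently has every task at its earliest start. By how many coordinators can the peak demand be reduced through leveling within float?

Early-start peak: w1:9  w2:9  w3:5  w4:1  w5:0  w6:0 ⇒ 9.
Leveled (Task 1@1, Task 2@1, Task 3@4): w1:5  w2:5  w3:5  w4:5  w5:4  w6:0 ⇒ 5.
Reduction 9 − 5 = 4.

4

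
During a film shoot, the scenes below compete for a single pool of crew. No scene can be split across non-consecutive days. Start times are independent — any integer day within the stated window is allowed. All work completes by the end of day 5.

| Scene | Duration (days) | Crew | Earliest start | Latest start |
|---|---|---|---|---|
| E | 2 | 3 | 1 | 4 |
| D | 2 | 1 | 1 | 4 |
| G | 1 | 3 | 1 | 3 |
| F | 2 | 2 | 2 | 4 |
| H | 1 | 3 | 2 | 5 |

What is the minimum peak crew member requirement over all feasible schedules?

5

Early-start (E@1, D@1, G@1, F@2, H@2) gives peak 9: d1:7  d2:9  d3:2  d4:0  d5:0.
Shift G→3, F→3, H→4.
Schedule E@1, D@1, G@3, F@3, H@4: d1:4  d2:4  d3:5  d4:5  d5:0 — peak 5.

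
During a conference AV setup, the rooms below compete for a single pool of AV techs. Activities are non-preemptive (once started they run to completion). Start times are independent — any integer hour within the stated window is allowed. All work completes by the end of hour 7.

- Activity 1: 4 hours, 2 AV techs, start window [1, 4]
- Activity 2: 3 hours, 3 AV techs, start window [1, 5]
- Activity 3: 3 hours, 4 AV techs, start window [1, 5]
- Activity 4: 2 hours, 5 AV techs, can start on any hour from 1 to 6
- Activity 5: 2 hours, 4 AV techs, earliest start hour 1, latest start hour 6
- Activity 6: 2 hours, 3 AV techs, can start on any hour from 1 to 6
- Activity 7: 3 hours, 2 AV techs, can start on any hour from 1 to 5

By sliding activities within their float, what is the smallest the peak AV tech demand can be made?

9

Early-start (Activity 1@1, Activity 2@1, Activity 3@1, Activity 4@1, Activity 5@1, Activity 6@1, Activity 7@1) gives peak 23: h1:23  h2:23  h3:11  h4:2  h5:0  h6:0  h7:0.
Shift Activity 4→4, Activity 5→6, Activity 6→6, Activity 7→4.
Schedule Activity 1@1, Activity 2@1, Activity 3@1, Activity 4@4, Activity 5@6, Activity 6@6, Activity 7@4: h1:9  h2:9  h3:9  h4:9  h5:7  h6:9  h7:7 — peak 9.
Total AV tech-hours = 59 over 7 hours ⇒ peak ≥ ⌈59/7⌉ = 9, so 9 is optimal.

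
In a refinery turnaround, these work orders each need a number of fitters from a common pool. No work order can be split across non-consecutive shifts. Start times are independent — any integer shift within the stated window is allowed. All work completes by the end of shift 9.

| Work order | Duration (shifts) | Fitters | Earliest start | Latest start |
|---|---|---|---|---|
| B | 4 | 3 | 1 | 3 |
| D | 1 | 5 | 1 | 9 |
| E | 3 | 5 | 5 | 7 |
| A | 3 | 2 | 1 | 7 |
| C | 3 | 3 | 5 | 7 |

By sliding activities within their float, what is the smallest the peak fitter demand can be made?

8

Early-start (B@1, D@1, E@5, A@1, C@5) gives peak 10: s1:10  s2:5  s3:5  s4:3  s5:8  s6:8  s7:8  s8:0  s9:0.
Shift A→2.
Schedule B@1, D@1, E@5, A@2, C@5: s1:8  s2:5  s3:5  s4:5  s5:8  s6:8  s7:8  s8:0  s9:0 — peak 8.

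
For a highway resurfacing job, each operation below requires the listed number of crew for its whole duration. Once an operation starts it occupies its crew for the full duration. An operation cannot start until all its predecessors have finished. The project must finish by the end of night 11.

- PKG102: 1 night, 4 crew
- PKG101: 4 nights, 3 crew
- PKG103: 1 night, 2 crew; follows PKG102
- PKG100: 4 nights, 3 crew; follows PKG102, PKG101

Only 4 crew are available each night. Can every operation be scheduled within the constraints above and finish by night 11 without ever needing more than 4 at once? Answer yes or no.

yes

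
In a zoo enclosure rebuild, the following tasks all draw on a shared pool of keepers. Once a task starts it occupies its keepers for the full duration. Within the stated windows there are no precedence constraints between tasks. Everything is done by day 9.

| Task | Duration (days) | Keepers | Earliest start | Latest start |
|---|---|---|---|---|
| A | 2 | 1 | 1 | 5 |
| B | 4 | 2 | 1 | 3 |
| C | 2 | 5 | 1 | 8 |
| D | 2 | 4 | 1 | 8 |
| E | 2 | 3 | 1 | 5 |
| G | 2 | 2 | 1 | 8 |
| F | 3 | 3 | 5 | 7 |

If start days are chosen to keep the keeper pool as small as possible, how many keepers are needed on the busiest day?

Early-start (A@1, B@1, C@1, D@1, E@1, G@1, F@5) gives peak 17: d1:17  d2:17  d3:2  d4:2  d5:3  d6:3  d7:3  d8:0  d9:0.
Shift C→5, D→3, G→7, F→7.
Schedule A@1, B@1, C@5, D@3, E@1, G@7, F@7: d1:6  d2:6  d3:6  d4:6  d5:5  d6:5  d7:5  d8:5  d9:3 — peak 6.
Total keeper-days = 47 over 9 days ⇒ peak ≥ ⌈47/9⌉ = 6, so 6 is optimal.

6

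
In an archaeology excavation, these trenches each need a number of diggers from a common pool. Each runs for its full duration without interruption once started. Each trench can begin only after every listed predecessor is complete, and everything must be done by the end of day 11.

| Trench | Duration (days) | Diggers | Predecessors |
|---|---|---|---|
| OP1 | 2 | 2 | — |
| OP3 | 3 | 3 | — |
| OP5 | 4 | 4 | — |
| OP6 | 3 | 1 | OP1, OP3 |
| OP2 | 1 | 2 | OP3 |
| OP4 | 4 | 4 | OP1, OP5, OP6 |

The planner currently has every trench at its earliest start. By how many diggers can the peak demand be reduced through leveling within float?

Early-start peak: d1:9  d2:9  d3:7  d4:7  d5:1  d6:1  d7:4  d8:4  d9:4  d10:4  d11:0 ⇒ 9.
Leveled (OP1@1, OP3@1, OP5@4, OP6@4, OP2@7, OP4@8): d1:5  d2:5  d3:3  d4:5  d5:5  d6:5  d7:6  d8:4  d9:4  d10:4  d11:4 ⇒ 6.
Reduction 9 − 6 = 3.

3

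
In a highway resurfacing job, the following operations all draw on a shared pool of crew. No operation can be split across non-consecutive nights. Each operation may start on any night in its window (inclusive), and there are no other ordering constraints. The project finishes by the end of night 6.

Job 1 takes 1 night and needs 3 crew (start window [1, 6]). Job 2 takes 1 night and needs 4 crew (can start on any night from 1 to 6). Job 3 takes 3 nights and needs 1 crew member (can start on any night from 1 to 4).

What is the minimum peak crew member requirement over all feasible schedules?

4

Early-start (Job 1@1, Job 2@1, Job 3@1) gives peak 8: n1:8  n2:1  n3:1  n4:0  n5:0  n6:0.
Shift Job 2→2, Job 3→3.
Schedule Job 1@1, Job 2@2, Job 3@3: n1:3  n2:4  n3:1  n4:1  n5:1  n6:0 — peak 4.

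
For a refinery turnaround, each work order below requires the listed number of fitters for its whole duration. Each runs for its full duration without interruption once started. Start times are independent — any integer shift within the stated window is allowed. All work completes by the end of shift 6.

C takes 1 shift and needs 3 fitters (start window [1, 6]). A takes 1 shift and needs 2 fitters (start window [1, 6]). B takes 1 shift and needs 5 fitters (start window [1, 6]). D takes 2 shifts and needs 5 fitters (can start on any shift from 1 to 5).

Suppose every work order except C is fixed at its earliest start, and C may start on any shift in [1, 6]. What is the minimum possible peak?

C@1: s1:15  s2:5  s3:0  s4:0  s5:0  s6:0 → peak 15
C@2: s1:12  s2:8  s3:0  s4:0  s5:0  s6:0 → peak 12
C@3: s1:12  s2:5  s3:3  s4:0  s5:0  s6:0 → peak 12
C@4: s1:12  s2:5  s3:0  s4:3  s5:0  s6:0 → peak 12
C@5: s1:12  s2:5  s3:0  s4:0  s5:3  s6:0 → peak 12
C@6: s1:12  s2:5  s3:0  s4:0  s5:0  s6:3 → peak 12
Best is C@2, peak 12.

12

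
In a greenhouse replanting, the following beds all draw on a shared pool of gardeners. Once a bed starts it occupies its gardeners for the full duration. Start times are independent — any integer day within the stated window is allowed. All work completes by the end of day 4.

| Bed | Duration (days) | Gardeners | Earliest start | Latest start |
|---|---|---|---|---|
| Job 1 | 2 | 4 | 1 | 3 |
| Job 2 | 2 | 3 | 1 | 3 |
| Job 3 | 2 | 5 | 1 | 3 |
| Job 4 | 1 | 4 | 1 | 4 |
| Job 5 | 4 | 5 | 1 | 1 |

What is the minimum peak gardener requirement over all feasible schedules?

Early-start (Job 1@1, Job 2@1, Job 3@1, Job 4@1, Job 5@1) gives peak 21: d1:21  d2:17  d3:5  d4:5.
Shift Job 2→2, Job 3→3.
Schedule Job 1@1, Job 2@2, Job 3@3, Job 4@1, Job 5@1: d1:13  d2:12  d3:13  d4:10 — peak 13.

13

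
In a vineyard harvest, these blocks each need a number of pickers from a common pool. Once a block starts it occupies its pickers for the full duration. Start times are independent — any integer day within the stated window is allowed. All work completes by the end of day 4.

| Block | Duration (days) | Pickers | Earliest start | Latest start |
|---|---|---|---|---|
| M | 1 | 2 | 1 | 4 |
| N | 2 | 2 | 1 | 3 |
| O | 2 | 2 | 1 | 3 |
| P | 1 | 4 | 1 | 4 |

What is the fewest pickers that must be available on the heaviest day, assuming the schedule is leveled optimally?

4

Early-start (M@1, N@1, O@1, P@1) gives peak 10: d1:10  d2:4  d3:0  d4:0.
Shift O→2, P→4.
Schedule M@1, N@1, O@2, P@4: d1:4  d2:4  d3:2  d4:4 — peak 4.
Total picker-days = 14 over 4 days ⇒ peak ≥ ⌈14/4⌉ = 4, so 4 is optimal.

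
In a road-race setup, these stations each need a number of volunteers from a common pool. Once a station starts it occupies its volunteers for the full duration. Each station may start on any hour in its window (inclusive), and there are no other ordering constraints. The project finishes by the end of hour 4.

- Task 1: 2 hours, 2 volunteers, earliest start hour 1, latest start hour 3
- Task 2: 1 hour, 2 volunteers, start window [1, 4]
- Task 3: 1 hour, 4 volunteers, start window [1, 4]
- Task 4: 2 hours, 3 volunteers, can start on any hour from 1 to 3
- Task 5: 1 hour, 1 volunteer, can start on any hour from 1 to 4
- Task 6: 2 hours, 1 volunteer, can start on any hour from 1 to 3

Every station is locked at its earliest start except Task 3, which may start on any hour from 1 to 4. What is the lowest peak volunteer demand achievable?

9

Task 3@1: h1:13  h2:6  h3:0  h4:0 → peak 13
Task 3@2: h1:9  h2:10  h3:0  h4:0 → peak 10
Task 3@3: h1:9  h2:6  h3:4  h4:0 → peak 9
Task 3@4: h1:9  h2:6  h3:0  h4:4 → peak 9
Best is Task 3@3, peak 9.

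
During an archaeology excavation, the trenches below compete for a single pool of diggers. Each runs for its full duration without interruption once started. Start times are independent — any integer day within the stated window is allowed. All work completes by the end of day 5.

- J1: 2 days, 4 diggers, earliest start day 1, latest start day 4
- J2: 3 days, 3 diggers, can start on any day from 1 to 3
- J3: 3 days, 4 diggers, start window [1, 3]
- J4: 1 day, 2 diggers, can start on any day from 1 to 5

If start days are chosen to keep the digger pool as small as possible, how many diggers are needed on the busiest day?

Early-start (J1@1, J2@1, J3@1, J4@1) gives peak 13: d1:13  d2:11  d3:7  d4:0  d5:0.
Shift J3→3, J4→4.
Schedule J1@1, J2@1, J3@3, J4@4: d1:7  d2:7  d3:7  d4:6  d5:4 — peak 7.
Total digger-days = 31 over 5 days ⇒ peak ≥ ⌈31/5⌉ = 7, so 7 is optimal.

7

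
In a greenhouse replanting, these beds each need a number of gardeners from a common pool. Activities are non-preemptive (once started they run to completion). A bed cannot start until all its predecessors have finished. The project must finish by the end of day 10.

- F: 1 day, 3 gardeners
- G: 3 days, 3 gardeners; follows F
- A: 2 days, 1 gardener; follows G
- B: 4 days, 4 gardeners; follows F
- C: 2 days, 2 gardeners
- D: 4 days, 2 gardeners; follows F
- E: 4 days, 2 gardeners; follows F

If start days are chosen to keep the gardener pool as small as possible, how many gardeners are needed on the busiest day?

6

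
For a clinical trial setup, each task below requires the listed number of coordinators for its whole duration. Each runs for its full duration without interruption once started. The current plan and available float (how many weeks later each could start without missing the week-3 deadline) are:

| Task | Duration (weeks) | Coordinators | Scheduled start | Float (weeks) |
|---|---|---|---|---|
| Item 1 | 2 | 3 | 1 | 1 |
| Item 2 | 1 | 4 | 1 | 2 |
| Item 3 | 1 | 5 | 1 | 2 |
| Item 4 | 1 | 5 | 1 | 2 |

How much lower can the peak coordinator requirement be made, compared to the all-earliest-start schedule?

Early-start peak: w1:17  w2:3  w3:0 ⇒ 17.
Leveled (Item 1@1, Item 2@1, Item 3@2, Item 4@3): w1:7  w2:8  w3:5 ⇒ 8.
Reduction 17 − 8 = 9.

9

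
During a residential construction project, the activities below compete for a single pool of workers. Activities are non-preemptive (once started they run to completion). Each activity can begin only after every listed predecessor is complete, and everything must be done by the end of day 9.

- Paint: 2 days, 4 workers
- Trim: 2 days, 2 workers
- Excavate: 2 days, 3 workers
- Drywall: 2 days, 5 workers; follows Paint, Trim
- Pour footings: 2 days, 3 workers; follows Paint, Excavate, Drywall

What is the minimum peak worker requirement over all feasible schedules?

5

Early-start (Paint@1, Trim@1, Excavate@1, Drywall@3, Pour footings@5) gives peak 9: d1:9  d2:9  d3:5  d4:5  d5:3  d6:3  d7:0  d8:0  d9:0.
Shift Trim→3, Excavate→3, Drywall→5, Pour footings→7.
Schedule Paint@1, Trim@3, Excavate@3, Drywall@5, Pour footings@7: d1:4  d2:4  d3:5  d4:5  d5:5  d6:5  d7:3  d8:3  d9:0 — peak 5.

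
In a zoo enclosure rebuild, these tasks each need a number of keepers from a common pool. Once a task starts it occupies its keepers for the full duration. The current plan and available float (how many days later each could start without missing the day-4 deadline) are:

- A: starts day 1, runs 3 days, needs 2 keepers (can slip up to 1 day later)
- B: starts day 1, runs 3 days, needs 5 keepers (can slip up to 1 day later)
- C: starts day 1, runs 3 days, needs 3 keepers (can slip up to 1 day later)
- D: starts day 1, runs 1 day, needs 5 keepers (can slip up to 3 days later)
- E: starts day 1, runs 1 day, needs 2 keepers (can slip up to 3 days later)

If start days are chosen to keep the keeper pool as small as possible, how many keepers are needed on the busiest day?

10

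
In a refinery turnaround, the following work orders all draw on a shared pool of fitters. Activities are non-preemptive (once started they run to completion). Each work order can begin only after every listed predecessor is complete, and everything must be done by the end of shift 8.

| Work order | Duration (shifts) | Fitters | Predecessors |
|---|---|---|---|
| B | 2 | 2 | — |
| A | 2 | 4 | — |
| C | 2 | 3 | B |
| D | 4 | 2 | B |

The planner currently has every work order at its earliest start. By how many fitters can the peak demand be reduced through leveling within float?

Early-start peak: s1:6  s2:6  s3:5  s4:5  s5:2  s6:2  s7:0  s8:0 ⇒ 6.
Leveled (B@1, A@3, C@5, D@5): s1:2  s2:2  s3:4  s4:4  s5:5  s6:5  s7:2  s8:2 ⇒ 5.
Reduction 6 − 5 = 1.

1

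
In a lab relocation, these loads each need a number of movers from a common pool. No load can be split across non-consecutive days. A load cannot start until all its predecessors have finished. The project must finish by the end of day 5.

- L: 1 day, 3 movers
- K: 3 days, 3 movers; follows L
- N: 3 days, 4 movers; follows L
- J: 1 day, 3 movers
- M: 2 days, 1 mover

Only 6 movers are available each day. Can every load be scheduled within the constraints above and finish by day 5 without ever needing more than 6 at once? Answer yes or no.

The minimum achievable peak is 7; 6 < 7, so no feasible schedule stays within the cap.

no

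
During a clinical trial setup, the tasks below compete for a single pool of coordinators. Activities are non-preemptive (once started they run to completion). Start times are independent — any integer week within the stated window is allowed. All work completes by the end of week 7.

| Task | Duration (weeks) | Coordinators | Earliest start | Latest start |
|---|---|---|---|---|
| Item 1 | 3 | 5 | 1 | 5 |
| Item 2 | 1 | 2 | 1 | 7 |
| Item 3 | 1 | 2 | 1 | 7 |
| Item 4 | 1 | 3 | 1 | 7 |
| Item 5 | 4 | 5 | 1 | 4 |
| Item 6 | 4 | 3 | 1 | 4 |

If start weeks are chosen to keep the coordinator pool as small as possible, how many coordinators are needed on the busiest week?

Early-start (Item 1@1, Item 2@1, Item 3@1, Item 4@1, Item 5@1, Item 6@1) gives peak 20: w1:20  w2:13  w3:13  w4:8  w5:0  w6:0  w7:0.
Shift Item 3→2, Item 4→3, Item 5→4, Item 6→4.
Schedule Item 1@1, Item 2@1, Item 3@2, Item 4@3, Item 5@4, Item 6@4: w1:7  w2:7  w3:8  w4:8  w5:8  w6:8  w7:8 — peak 8.
Total coordinator-weeks = 54 over 7 weeks ⇒ peak ≥ ⌈54/7⌉ = 8, so 8 is optimal.

8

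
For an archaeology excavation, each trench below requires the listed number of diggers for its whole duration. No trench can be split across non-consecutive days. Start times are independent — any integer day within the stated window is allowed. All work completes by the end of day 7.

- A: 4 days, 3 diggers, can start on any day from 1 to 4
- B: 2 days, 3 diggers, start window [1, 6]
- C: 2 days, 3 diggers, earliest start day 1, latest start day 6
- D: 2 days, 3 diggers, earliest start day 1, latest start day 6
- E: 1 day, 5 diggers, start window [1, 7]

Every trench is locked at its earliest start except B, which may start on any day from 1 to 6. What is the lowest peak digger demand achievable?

14

B@1: d1:17  d2:12  d3:3  d4:3  d5:0  d6:0  d7:0 → peak 17
B@2: d1:14  d2:12  d3:6  d4:3  d5:0  d6:0  d7:0 → peak 14
B@3: d1:14  d2:9  d3:6  d4:6  d5:0  d6:0  d7:0 → peak 14
B@4: d1:14  d2:9  d3:3  d4:6  d5:3  d6:0  d7:0 → peak 14
B@5: d1:14  d2:9  d3:3  d4:3  d5:3  d6:3  d7:0 → peak 14
B@6: d1:14  d2:9  d3:3  d4:3  d5:0  d6:3  d7:3 → peak 14
Best is B@2, peak 14.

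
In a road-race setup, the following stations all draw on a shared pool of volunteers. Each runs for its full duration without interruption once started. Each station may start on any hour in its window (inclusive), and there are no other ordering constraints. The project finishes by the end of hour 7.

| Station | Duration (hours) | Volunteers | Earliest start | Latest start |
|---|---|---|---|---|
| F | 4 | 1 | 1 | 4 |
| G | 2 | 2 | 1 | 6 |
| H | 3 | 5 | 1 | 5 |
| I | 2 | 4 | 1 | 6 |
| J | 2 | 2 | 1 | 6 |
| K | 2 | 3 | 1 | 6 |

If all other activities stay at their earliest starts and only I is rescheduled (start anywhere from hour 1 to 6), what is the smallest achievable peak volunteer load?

13

I@1: h1:17  h2:17  h3:6  h4:1  h5:0  h6:0  h7:0 → peak 17
I@2: h1:13  h2:17  h3:10  h4:1  h5:0  h6:0  h7:0 → peak 17
I@3: h1:13  h2:13  h3:10  h4:5  h5:0  h6:0  h7:0 → peak 13
I@4: h1:13  h2:13  h3:6  h4:5  h5:4  h6:0  h7:0 → peak 13
I@5: h1:13  h2:13  h3:6  h4:1  h5:4  h6:4  h7:0 → peak 13
I@6: h1:13  h2:13  h3:6  h4:1  h5:0  h6:4  h7:4 → peak 13
Best is I@3, peak 13.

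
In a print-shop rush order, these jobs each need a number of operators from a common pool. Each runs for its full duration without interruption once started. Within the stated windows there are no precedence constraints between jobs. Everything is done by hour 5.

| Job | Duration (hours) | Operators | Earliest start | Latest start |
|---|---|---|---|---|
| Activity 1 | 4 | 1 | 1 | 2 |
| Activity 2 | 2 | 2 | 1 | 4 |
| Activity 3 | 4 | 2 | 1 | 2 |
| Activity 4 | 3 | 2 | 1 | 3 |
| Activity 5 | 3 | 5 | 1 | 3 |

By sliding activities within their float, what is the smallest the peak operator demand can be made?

Early-start (Activity 1@1, Activity 2@1, Activity 3@1, Activity 4@1, Activity 5@1) gives peak 12: h1:12  h2:12  h3:10  h4:3  h5:0.
Shift Activity 5→3.
Schedule Activity 1@1, Activity 2@1, Activity 3@1, Activity 4@1, Activity 5@3: h1:7  h2:7  h3:10  h4:8  h5:5 — peak 10.

10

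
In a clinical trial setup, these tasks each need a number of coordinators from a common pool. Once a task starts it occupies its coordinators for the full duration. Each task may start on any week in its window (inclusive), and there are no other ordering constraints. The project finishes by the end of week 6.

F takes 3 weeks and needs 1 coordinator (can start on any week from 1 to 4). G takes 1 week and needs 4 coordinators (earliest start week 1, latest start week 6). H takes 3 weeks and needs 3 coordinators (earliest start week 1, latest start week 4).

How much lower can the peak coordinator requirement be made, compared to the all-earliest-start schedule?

4

Early-start peak: w1:8  w2:4  w3:4  w4:0  w5:0  w6:0 ⇒ 8.
Leveled (F@1, G@4, H@1): w1:4  w2:4  w3:4  w4:4  w5:0  w6:0 ⇒ 4.
Reduction 8 − 4 = 4.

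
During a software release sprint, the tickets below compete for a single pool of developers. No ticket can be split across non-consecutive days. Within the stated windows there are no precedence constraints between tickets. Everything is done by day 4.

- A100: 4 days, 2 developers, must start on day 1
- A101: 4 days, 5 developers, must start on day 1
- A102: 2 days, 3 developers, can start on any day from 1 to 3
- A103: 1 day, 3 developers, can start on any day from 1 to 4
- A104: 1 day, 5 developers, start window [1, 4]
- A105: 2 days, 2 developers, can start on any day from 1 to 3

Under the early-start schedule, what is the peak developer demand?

20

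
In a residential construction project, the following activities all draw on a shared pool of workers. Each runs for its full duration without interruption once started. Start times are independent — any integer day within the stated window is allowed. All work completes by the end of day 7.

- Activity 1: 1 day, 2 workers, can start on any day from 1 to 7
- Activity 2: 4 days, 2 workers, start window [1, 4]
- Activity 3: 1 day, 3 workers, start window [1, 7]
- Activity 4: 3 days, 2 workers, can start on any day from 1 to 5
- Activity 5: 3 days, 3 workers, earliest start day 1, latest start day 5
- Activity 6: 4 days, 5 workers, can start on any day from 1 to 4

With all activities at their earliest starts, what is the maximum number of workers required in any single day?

17

Early-start schedule: Activity 1@1, Activity 2@1, Activity 3@1, Activity 4@1, Activity 5@1, Activity 6@1.
Load per day: day 1: 17, day 2: 12, day 3: 12, day 4: 7, day 5: 0, day 6: 0, day 7: 0.
Peak is 17.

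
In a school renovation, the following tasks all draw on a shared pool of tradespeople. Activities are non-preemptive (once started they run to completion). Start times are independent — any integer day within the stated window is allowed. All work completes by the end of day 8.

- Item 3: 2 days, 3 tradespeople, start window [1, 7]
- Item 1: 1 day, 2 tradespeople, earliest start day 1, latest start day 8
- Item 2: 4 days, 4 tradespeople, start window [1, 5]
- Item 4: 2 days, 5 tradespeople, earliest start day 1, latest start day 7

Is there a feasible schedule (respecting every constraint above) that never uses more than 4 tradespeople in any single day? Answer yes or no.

Total tradesperson-days = 34; over 8 days the average is 34/8 > 4, so some day must exceed 4.

no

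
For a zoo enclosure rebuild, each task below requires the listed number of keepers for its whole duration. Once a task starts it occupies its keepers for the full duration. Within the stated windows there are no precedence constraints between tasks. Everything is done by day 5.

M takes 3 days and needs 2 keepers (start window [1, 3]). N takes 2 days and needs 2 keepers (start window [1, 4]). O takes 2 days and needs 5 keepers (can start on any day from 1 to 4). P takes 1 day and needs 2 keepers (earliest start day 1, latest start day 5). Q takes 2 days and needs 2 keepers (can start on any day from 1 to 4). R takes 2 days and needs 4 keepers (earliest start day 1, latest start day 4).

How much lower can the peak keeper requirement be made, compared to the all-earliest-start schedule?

9

Early-start peak: d1:17  d2:15  d3:2  d4:0  d5:0 ⇒ 17.
Leveled (M@1, N@1, O@3, P@5, Q@4, R@1): d1:8  d2:8  d3:7  d4:7  d5:4 ⇒ 8.
Reduction 17 − 8 = 9.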